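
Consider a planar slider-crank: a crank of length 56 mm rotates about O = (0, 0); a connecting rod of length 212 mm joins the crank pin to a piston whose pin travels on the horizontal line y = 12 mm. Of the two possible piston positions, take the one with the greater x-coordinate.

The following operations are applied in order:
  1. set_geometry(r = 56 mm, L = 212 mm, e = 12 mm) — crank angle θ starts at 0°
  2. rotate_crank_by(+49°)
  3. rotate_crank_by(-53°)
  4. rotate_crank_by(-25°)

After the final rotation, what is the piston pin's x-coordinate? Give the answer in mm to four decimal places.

set_geometry: r = 56 mm, L = 212 mm, e = 12 mm; θ ← 0°
rotate_crank_by(+49°): θ ← 0° +49° = 49°
rotate_crank_by(-53°): θ ← 49° -53° = -4°
rotate_crank_by(-25°): θ ← -4° -25° = -29°
crank pin P = (r cos θ, r sin θ) = (48.978704, -27.149339)
h = r sin θ − e = -27.149339 − 12 = -39.149339
x = r cos θ + √(L² − h²) = 48.978704 + √(44944.0 − 1532.6707) = 48.978704 + 208.353856 = 257.332560

257.3326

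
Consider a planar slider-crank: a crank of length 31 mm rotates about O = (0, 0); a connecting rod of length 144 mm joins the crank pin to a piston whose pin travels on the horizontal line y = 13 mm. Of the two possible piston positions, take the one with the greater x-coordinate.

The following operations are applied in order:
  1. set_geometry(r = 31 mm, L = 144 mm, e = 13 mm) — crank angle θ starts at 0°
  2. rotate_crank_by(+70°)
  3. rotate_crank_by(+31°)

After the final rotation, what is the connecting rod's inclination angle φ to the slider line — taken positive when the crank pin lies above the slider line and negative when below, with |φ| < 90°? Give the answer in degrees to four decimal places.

6.9524

set_geometry: r = 31 mm, L = 144 mm, e = 13 mm; θ ← 0°
rotate_crank_by(+70°): θ ← 0° +70° = 70°
rotate_crank_by(+31°): θ ← 70° +31° = 101°
crank pin P = (r cos θ, r sin θ) = (-5.915079, 30.430443)
h = r sin θ − e = 30.430443 − 13 = 17.430443
sin φ = h / L = 17.430443 / 144 = 0.12104474
φ = arcsin(0.12104474) = 6.952401°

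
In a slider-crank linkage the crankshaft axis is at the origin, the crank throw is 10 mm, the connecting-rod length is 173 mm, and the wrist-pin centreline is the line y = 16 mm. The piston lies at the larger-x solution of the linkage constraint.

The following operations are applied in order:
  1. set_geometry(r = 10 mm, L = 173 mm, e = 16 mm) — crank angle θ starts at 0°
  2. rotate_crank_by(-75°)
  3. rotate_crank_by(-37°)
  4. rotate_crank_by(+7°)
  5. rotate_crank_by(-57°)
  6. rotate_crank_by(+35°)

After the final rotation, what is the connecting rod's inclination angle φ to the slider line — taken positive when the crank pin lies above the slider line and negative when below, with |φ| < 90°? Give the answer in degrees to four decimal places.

-7.9697

set_geometry: r = 10 mm, L = 173 mm, e = 16 mm; θ ← 0°
rotate_crank_by(-75°): θ ← 0° -75° = -75°
rotate_crank_by(-37°): θ ← -75° -37° = -112°
rotate_crank_by(+7°): θ ← -112° +7° = -105°
rotate_crank_by(-57°): θ ← -105° -57° = -162°
rotate_crank_by(+35°): θ ← -162° +35° = -127°
crank pin P = (r cos θ, r sin θ) = (-6.018150, -7.986355)
h = r sin θ − e = -7.986355 − 16 = -23.986355
sin φ = h / L = -23.986355 / 173 = -0.13864945
φ = arcsin(-0.13864945) = -7.969703°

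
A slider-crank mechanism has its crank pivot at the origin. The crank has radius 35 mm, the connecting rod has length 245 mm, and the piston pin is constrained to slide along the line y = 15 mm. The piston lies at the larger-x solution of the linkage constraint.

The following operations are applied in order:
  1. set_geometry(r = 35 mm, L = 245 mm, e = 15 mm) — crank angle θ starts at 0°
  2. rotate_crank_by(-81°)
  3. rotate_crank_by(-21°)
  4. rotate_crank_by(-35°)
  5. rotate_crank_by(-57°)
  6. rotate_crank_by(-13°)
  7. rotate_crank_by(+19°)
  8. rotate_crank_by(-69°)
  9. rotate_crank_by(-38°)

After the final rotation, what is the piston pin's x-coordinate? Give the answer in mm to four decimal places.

259.2204

set_geometry: r = 35 mm, L = 245 mm, e = 15 mm; θ ← 0°
rotate_crank_by(-81°): θ ← 0° -81° = -81°
rotate_crank_by(-21°): θ ← -81° -21° = -102°
rotate_crank_by(-35°): θ ← -102° -35° = -137°
rotate_crank_by(-57°): θ ← -137° -57° = -194°
rotate_crank_by(-13°): θ ← -194° -13° = -207°
rotate_crank_by(+19°): θ ← -207° +19° = -188°
rotate_crank_by(-69°): θ ← -188° -69° = -257°
rotate_crank_by(-38°): θ ← -257° -38° = -295°
crank pin P = (r cos θ, r sin θ) = (14.791639, 31.720773)
h = r sin θ − e = 31.720773 − 15 = 16.720773
x = r cos θ + √(L² − h²) = 14.791639 + √(60025.0 − 279.5842) = 14.791639 + 244.428754 = 259.220393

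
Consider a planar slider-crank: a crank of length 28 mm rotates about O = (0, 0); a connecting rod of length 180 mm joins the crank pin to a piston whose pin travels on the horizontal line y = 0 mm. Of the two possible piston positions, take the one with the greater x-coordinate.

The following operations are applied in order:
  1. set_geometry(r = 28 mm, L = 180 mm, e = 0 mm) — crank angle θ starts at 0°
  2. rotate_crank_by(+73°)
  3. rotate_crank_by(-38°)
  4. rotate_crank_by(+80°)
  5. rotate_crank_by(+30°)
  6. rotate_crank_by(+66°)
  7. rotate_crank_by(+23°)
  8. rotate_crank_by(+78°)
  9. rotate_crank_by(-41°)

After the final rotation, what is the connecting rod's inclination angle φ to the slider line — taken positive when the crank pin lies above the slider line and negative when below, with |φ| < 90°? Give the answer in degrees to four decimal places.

set_geometry: r = 28 mm, L = 180 mm, e = 0 mm; θ ← 0°
rotate_crank_by(+73°): θ ← 0° +73° = 73°
rotate_crank_by(-38°): θ ← 73° -38° = 35°
rotate_crank_by(+80°): θ ← 35° +80° = 115°
rotate_crank_by(+30°): θ ← 115° +30° = 145°
rotate_crank_by(+66°): θ ← 145° +66° = 211°
rotate_crank_by(+23°): θ ← 211° +23° = 234°
rotate_crank_by(+78°): θ ← 234° +78° = 312°
rotate_crank_by(-41°): θ ← 312° -41° = 271°
crank pin P = (r cos θ, r sin θ) = (0.488667, -27.995735)
h = r sin θ − e = -27.995735 − 0 = -27.995735
sin φ = h / L = -27.995735 / 180 = -0.15553186
φ = arcsin(-0.15553186) = -8.947644°

-8.9476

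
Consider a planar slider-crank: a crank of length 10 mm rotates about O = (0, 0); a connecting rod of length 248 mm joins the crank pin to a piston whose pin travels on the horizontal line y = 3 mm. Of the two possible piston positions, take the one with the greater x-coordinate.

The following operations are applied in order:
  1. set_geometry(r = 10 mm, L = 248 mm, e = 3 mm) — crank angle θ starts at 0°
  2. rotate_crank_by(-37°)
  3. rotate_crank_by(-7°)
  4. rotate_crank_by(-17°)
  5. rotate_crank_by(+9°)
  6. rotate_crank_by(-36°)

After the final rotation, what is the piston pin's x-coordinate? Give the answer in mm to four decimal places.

248.0084

set_geometry: r = 10 mm, L = 248 mm, e = 3 mm; θ ← 0°
rotate_crank_by(-37°): θ ← 0° -37° = -37°
rotate_crank_by(-7°): θ ← -37° -7° = -44°
rotate_crank_by(-17°): θ ← -44° -17° = -61°
rotate_crank_by(+9°): θ ← -61° +9° = -52°
rotate_crank_by(-36°): θ ← -52° -36° = -88°
crank pin P = (r cos θ, r sin θ) = (0.348995, -9.993908)
h = r sin θ − e = -9.993908 − 3 = -12.993908
x = r cos θ + √(L² − h²) = 0.348995 + √(61504.0 − 168.8417) = 0.348995 + 247.659359 = 248.008354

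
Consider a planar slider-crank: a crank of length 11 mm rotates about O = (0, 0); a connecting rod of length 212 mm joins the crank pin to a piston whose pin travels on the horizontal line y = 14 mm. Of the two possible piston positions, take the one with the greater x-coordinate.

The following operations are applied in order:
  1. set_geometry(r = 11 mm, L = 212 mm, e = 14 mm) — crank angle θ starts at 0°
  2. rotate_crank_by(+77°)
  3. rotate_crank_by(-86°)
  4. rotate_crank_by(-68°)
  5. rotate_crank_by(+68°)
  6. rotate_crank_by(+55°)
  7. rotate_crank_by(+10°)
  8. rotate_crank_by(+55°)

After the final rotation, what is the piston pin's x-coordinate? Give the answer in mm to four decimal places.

set_geometry: r = 11 mm, L = 212 mm, e = 14 mm; θ ← 0°
rotate_crank_by(+77°): θ ← 0° +77° = 77°
rotate_crank_by(-86°): θ ← 77° -86° = -9°
rotate_crank_by(-68°): θ ← -9° -68° = -77°
rotate_crank_by(+68°): θ ← -77° +68° = -9°
rotate_crank_by(+55°): θ ← -9° +55° = 46°
rotate_crank_by(+10°): θ ← 46° +10° = 56°
rotate_crank_by(+55°): θ ← 56° +55° = 111°
crank pin P = (r cos θ, r sin θ) = (-3.942047, 10.269385)
h = r sin θ − e = 10.269385 − 14 = -3.730615
x = r cos θ + √(L² − h²) = -3.942047 + √(44944.0 − 13.9175) = -3.942047 + 211.967173 = 208.025126

208.0251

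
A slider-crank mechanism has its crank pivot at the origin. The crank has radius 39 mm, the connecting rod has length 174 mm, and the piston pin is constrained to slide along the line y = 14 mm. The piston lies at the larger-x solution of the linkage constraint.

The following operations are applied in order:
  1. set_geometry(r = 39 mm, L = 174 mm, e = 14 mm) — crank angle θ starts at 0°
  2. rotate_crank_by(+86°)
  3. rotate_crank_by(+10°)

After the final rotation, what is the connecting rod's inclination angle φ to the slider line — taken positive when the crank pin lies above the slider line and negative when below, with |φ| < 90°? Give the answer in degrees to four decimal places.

set_geometry: r = 39 mm, L = 174 mm, e = 14 mm; θ ← 0°
rotate_crank_by(+86°): θ ← 0° +86° = 86°
rotate_crank_by(+10°): θ ← 86° +10° = 96°
crank pin P = (r cos θ, r sin θ) = (-4.076610, 38.786354)
h = r sin θ − e = 38.786354 − 14 = 24.786354
sin φ = h / L = 24.786354 / 174 = 0.14245031
φ = arcsin(0.14245031) = 8.189660°

8.1897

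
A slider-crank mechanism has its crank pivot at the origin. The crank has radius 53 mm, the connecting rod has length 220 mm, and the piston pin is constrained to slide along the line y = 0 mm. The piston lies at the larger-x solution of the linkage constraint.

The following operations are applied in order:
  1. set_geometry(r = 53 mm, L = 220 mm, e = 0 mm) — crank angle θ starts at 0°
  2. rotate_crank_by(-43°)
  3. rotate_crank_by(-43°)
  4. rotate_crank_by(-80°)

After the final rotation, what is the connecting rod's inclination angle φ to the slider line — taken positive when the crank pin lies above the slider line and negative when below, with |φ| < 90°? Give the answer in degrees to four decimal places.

set_geometry: r = 53 mm, L = 220 mm, e = 0 mm; θ ← 0°
rotate_crank_by(-43°): θ ← 0° -43° = -43°
rotate_crank_by(-43°): θ ← -43° -43° = -86°
rotate_crank_by(-80°): θ ← -86° -80° = -166°
crank pin P = (r cos θ, r sin θ) = (-51.425673, -12.821860)
h = r sin θ − e = -12.821860 − 0 = -12.821860
sin φ = h / L = -12.821860 / 220 = -0.05828118
φ = arcsin(-0.05828118) = -3.341159°

-3.3412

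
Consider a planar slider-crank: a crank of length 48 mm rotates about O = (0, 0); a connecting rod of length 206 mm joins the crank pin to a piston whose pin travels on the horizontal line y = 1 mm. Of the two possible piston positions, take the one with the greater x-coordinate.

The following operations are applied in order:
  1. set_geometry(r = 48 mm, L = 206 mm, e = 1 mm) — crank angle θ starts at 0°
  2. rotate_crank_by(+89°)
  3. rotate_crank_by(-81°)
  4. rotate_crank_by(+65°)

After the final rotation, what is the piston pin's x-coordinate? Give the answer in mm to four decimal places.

215.0805

set_geometry: r = 48 mm, L = 206 mm, e = 1 mm; θ ← 0°
rotate_crank_by(+89°): θ ← 0° +89° = 89°
rotate_crank_by(-81°): θ ← 89° -81° = 8°
rotate_crank_by(+65°): θ ← 8° +65° = 73°
crank pin P = (r cos θ, r sin θ) = (14.033842, 45.902628)
h = r sin θ − e = 45.902628 − 1 = 44.902628
x = r cos θ + √(L² − h²) = 14.033842 + √(42436.0 − 2016.2460) = 14.033842 + 201.046646 = 215.080488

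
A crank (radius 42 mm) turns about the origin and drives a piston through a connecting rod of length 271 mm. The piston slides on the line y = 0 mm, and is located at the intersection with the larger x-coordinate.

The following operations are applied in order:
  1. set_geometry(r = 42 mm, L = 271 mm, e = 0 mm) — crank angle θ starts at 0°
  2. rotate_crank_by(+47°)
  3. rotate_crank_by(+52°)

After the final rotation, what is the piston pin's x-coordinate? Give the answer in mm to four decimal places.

set_geometry: r = 42 mm, L = 271 mm, e = 0 mm; θ ← 0°
rotate_crank_by(+47°): θ ← 0° +47° = 47°
rotate_crank_by(+52°): θ ← 47° +52° = 99°
crank pin P = (r cos θ, r sin θ) = (-6.570248, 41.482910)
h = r sin θ − e = 41.482910 − 0 = 41.482910
x = r cos θ + √(L² − h²) = -6.570248 + √(73441.0 − 1720.8318) = -6.570248 + 267.806214 = 261.235966

261.2360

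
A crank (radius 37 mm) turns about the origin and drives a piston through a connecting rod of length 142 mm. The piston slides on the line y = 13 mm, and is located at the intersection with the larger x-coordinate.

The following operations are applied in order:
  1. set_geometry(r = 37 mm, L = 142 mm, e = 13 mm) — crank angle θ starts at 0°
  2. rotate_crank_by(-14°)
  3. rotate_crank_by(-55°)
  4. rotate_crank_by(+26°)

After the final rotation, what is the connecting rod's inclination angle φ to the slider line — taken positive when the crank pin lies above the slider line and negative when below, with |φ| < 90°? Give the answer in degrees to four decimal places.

set_geometry: r = 37 mm, L = 142 mm, e = 13 mm; θ ← 0°
rotate_crank_by(-14°): θ ← 0° -14° = -14°
rotate_crank_by(-55°): θ ← -14° -55° = -69°
rotate_crank_by(+26°): θ ← -69° +26° = -43°
crank pin P = (r cos θ, r sin θ) = (27.060087, -25.233939)
h = r sin θ − e = -25.233939 − 13 = -38.233939
sin φ = h / L = -38.233939 / 142 = -0.26925309
φ = arcsin(-0.26925309) = -15.619826°

-15.6198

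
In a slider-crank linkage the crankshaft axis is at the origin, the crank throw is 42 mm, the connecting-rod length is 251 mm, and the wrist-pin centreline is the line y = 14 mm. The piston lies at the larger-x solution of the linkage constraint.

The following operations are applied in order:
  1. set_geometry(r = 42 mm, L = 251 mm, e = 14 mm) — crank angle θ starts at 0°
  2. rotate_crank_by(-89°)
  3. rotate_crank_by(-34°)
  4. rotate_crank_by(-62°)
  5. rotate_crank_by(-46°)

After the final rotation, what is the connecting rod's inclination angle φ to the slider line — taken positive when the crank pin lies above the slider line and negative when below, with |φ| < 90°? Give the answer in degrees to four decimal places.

4.2589

set_geometry: r = 42 mm, L = 251 mm, e = 14 mm; θ ← 0°
rotate_crank_by(-89°): θ ← 0° -89° = -89°
rotate_crank_by(-34°): θ ← -89° -34° = -123°
rotate_crank_by(-62°): θ ← -123° -62° = -185°
rotate_crank_by(-46°): θ ← -185° -46° = -231°
crank pin P = (r cos θ, r sin θ) = (-26.431456, 32.640130)
h = r sin θ − e = 32.640130 − 14 = 18.640130
sin φ = h / L = 18.640130 / 251 = 0.07426347
φ = arcsin(0.07426347) = 4.258904°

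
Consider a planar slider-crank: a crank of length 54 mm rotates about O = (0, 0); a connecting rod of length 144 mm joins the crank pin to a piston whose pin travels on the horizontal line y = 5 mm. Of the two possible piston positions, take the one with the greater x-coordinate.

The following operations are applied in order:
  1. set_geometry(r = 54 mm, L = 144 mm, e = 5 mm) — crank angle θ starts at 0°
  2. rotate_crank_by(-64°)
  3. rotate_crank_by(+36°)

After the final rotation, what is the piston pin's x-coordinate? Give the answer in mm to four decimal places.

188.4442

set_geometry: r = 54 mm, L = 144 mm, e = 5 mm; θ ← 0°
rotate_crank_by(-64°): θ ← 0° -64° = -64°
rotate_crank_by(+36°): θ ← -64° +36° = -28°
crank pin P = (r cos θ, r sin θ) = (47.679170, -25.351464)
h = r sin θ − e = -25.351464 − 5 = -30.351464
x = r cos θ + √(L² − h²) = 47.679170 + √(20736.0 − 921.2114) = 47.679170 + 140.765012 = 188.444182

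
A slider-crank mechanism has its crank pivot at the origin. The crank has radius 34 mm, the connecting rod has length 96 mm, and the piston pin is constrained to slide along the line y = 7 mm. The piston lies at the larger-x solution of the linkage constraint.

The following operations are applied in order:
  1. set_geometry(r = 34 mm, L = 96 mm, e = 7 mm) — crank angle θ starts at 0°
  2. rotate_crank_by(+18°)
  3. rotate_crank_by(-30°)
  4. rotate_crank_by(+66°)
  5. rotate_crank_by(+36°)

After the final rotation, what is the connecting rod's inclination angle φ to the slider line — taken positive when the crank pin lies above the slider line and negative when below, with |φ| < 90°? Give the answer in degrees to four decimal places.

16.3348

set_geometry: r = 34 mm, L = 96 mm, e = 7 mm; θ ← 0°
rotate_crank_by(+18°): θ ← 0° +18° = 18°
rotate_crank_by(-30°): θ ← 18° -30° = -12°
rotate_crank_by(+66°): θ ← -12° +66° = 54°
rotate_crank_by(+36°): θ ← 54° +36° = 90°
crank pin P = (r cos θ, r sin θ) = (0.000000, 34.000000)
h = r sin θ − e = 34.000000 − 7 = 27.000000
sin φ = h / L = 27.000000 / 96 = 0.28125000
φ = arcsin(0.28125000) = 16.334823°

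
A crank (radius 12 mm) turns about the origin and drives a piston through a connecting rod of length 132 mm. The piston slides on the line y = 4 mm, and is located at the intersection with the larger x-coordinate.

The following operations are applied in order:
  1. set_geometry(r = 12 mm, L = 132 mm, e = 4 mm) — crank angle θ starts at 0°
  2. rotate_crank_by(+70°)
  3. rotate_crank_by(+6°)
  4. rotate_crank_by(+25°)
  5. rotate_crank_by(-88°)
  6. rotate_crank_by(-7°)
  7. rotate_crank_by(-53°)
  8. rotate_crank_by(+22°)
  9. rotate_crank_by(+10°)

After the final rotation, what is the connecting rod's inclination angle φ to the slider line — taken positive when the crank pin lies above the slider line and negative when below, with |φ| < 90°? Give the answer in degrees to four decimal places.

set_geometry: r = 12 mm, L = 132 mm, e = 4 mm; θ ← 0°
rotate_crank_by(+70°): θ ← 0° +70° = 70°
rotate_crank_by(+6°): θ ← 70° +6° = 76°
rotate_crank_by(+25°): θ ← 76° +25° = 101°
rotate_crank_by(-88°): θ ← 101° -88° = 13°
rotate_crank_by(-7°): θ ← 13° -7° = 6°
rotate_crank_by(-53°): θ ← 6° -53° = -47°
rotate_crank_by(+22°): θ ← -47° +22° = -25°
rotate_crank_by(+10°): θ ← -25° +10° = -15°
crank pin P = (r cos θ, r sin θ) = (11.591110, -3.105829)
h = r sin θ − e = -3.105829 − 4 = -7.105829
sin φ = h / L = -7.105829 / 132 = -0.05383203
φ = arcsin(-0.05383203) = -3.085840°

-3.0858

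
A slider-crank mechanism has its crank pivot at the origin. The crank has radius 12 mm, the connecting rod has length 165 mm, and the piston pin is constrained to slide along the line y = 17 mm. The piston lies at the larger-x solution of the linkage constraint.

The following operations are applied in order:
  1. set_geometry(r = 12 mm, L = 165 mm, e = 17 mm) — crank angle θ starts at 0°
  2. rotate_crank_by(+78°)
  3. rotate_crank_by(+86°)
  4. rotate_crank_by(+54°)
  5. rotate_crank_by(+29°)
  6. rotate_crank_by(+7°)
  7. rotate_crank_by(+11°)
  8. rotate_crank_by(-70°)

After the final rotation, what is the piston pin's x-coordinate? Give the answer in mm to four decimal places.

set_geometry: r = 12 mm, L = 165 mm, e = 17 mm; θ ← 0°
rotate_crank_by(+78°): θ ← 0° +78° = 78°
rotate_crank_by(+86°): θ ← 78° +86° = 164°
rotate_crank_by(+54°): θ ← 164° +54° = 218°
rotate_crank_by(+29°): θ ← 218° +29° = 247°
rotate_crank_by(+7°): θ ← 247° +7° = 254°
rotate_crank_by(+11°): θ ← 254° +11° = 265°
rotate_crank_by(-70°): θ ← 265° -70° = 195°
crank pin P = (r cos θ, r sin θ) = (-11.591110, -3.105829)
h = r sin θ − e = -3.105829 − 17 = -20.105829
x = r cos θ + √(L² − h²) = -11.591110 + √(27225.0 − 404.2443) = -11.591110 + 163.770436 = 152.179326

152.1793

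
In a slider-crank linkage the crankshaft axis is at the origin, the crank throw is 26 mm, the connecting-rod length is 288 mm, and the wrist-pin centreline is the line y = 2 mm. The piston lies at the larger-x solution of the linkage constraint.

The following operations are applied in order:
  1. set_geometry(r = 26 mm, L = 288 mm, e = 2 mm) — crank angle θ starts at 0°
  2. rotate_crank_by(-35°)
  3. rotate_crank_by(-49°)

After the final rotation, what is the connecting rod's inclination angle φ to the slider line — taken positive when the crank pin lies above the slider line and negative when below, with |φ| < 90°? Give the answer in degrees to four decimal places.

set_geometry: r = 26 mm, L = 288 mm, e = 2 mm; θ ← 0°
rotate_crank_by(-35°): θ ← 0° -35° = -35°
rotate_crank_by(-49°): θ ← -35° -49° = -84°
crank pin P = (r cos θ, r sin θ) = (2.717740, -25.857569)
h = r sin θ − e = -25.857569 − 2 = -27.857569
sin φ = h / L = -27.857569 / 288 = -0.09672767
φ = arcsin(-0.09672767) = -5.550766°

-5.5508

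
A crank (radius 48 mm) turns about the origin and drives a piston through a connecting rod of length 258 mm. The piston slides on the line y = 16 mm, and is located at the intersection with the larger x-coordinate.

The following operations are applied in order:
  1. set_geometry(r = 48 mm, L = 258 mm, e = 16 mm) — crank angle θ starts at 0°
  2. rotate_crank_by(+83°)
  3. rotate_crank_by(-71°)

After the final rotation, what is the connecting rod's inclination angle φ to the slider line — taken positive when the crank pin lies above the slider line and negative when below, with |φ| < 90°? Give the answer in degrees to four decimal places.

set_geometry: r = 48 mm, L = 258 mm, e = 16 mm; θ ← 0°
rotate_crank_by(+83°): θ ← 0° +83° = 83°
rotate_crank_by(-71°): θ ← 83° -71° = 12°
crank pin P = (r cos θ, r sin θ) = (46.951085, 9.979761)
h = r sin θ − e = 9.979761 − 16 = -6.020239
sin φ = h / L = -6.020239 / 258 = -0.02333426
φ = arcsin(-0.02333426) = -1.337076°

-1.3371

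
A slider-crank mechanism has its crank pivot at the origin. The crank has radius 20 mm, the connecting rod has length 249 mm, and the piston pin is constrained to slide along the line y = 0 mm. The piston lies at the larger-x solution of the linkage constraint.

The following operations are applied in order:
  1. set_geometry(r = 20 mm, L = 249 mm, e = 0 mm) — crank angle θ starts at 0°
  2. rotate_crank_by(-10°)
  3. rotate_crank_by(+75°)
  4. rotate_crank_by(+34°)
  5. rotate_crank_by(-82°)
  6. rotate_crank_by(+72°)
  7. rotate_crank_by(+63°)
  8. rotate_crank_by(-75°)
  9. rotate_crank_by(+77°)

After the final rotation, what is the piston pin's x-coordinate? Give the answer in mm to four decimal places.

set_geometry: r = 20 mm, L = 249 mm, e = 0 mm; θ ← 0°
rotate_crank_by(-10°): θ ← 0° -10° = -10°
rotate_crank_by(+75°): θ ← -10° +75° = 65°
rotate_crank_by(+34°): θ ← 65° +34° = 99°
rotate_crank_by(-82°): θ ← 99° -82° = 17°
rotate_crank_by(+72°): θ ← 17° +72° = 89°
rotate_crank_by(+63°): θ ← 89° +63° = 152°
rotate_crank_by(-75°): θ ← 152° -75° = 77°
rotate_crank_by(+77°): θ ← 77° +77° = 154°
crank pin P = (r cos θ, r sin θ) = (-17.975881, 8.767423)
h = r sin θ − e = 8.767423 − 0 = 8.767423
x = r cos θ + √(L² − h²) = -17.975881 + √(62001.0 − 76.8677) = -17.975881 + 248.845599 = 230.869718

230.8697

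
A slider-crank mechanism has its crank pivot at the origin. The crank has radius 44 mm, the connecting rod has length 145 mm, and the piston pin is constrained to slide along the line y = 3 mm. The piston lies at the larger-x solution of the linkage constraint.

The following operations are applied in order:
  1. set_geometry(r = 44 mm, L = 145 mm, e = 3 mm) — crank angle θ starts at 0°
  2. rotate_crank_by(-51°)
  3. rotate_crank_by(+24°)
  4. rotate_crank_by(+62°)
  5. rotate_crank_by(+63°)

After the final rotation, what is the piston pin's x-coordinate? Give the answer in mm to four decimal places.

set_geometry: r = 44 mm, L = 145 mm, e = 3 mm; θ ← 0°
rotate_crank_by(-51°): θ ← 0° -51° = -51°
rotate_crank_by(+24°): θ ← -51° +24° = -27°
rotate_crank_by(+62°): θ ← -27° +62° = 35°
rotate_crank_by(+63°): θ ← 35° +63° = 98°
crank pin P = (r cos θ, r sin θ) = (-6.123616, 43.571795)
h = r sin θ − e = 43.571795 − 3 = 40.571795
x = r cos θ + √(L² − h²) = -6.123616 + √(21025.0 − 1646.0706) = -6.123616 + 139.208223 = 133.084607

133.0846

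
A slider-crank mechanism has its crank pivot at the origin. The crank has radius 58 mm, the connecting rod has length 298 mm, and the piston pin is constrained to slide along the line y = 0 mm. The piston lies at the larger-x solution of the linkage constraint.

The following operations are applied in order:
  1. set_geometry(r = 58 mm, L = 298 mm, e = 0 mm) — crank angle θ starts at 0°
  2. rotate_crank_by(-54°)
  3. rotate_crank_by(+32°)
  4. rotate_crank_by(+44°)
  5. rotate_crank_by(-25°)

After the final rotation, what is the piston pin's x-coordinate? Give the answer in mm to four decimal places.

355.9051

set_geometry: r = 58 mm, L = 298 mm, e = 0 mm; θ ← 0°
rotate_crank_by(-54°): θ ← 0° -54° = -54°
rotate_crank_by(+32°): θ ← -54° +32° = -22°
rotate_crank_by(+44°): θ ← -22° +44° = 22°
rotate_crank_by(-25°): θ ← 22° -25° = -3°
crank pin P = (r cos θ, r sin θ) = (57.920513, -3.035485)
h = r sin θ − e = -3.035485 − 0 = -3.035485
x = r cos θ + √(L² − h²) = 57.920513 + √(88804.0 − 9.2142) = 57.920513 + 297.984540 = 355.905053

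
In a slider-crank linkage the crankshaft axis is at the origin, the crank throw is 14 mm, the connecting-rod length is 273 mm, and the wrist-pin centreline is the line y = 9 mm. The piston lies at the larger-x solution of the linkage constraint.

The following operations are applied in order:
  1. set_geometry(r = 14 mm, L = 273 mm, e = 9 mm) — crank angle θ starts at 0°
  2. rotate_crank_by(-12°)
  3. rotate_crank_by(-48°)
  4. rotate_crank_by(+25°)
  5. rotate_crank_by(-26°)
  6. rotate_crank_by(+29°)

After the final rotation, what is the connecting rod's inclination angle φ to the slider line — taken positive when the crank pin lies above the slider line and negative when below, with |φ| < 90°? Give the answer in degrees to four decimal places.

-3.4480

set_geometry: r = 14 mm, L = 273 mm, e = 9 mm; θ ← 0°
rotate_crank_by(-12°): θ ← 0° -12° = -12°
rotate_crank_by(-48°): θ ← -12° -48° = -60°
rotate_crank_by(+25°): θ ← -60° +25° = -35°
rotate_crank_by(-26°): θ ← -35° -26° = -61°
rotate_crank_by(+29°): θ ← -61° +29° = -32°
crank pin P = (r cos θ, r sin θ) = (11.872673, -7.418870)
h = r sin θ − e = -7.418870 − 9 = -16.418870
sin φ = h / L = -16.418870 / 273 = -0.06014238
φ = arcsin(-0.06014238) = -3.447985°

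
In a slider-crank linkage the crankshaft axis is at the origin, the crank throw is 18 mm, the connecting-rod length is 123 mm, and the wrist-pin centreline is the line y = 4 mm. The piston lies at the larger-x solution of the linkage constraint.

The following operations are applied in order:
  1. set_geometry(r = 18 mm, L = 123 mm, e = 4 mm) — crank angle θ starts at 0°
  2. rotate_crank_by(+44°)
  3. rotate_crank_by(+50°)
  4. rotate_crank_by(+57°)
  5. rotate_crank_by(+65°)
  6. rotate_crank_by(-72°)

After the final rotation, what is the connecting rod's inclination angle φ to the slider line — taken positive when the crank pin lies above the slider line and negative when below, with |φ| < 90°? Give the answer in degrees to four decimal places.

3.0666

set_geometry: r = 18 mm, L = 123 mm, e = 4 mm; θ ← 0°
rotate_crank_by(+44°): θ ← 0° +44° = 44°
rotate_crank_by(+50°): θ ← 44° +50° = 94°
rotate_crank_by(+57°): θ ← 94° +57° = 151°
rotate_crank_by(+65°): θ ← 151° +65° = 216°
rotate_crank_by(-72°): θ ← 216° -72° = 144°
crank pin P = (r cos θ, r sin θ) = (-14.562306, 10.580135)
h = r sin θ − e = 10.580135 − 4 = 6.580135
sin φ = h / L = 6.580135 / 123 = 0.05349703
φ = arcsin(0.05349703) = 3.066618°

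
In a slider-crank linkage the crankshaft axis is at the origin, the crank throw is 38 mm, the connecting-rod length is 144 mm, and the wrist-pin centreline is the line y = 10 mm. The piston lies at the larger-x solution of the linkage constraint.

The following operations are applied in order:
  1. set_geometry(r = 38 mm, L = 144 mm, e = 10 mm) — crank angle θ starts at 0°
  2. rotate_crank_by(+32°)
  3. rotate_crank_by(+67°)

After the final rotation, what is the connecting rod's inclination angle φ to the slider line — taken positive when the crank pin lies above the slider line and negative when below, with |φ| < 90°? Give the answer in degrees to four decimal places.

11.0226

set_geometry: r = 38 mm, L = 144 mm, e = 10 mm; θ ← 0°
rotate_crank_by(+32°): θ ← 0° +32° = 32°
rotate_crank_by(+67°): θ ← 32° +67° = 99°
crank pin P = (r cos θ, r sin θ) = (-5.944510, 37.532157)
h = r sin θ − e = 37.532157 − 10 = 27.532157
sin φ = h / L = 27.532157 / 144 = 0.19119553
φ = arcsin(0.19119553) = 11.022562°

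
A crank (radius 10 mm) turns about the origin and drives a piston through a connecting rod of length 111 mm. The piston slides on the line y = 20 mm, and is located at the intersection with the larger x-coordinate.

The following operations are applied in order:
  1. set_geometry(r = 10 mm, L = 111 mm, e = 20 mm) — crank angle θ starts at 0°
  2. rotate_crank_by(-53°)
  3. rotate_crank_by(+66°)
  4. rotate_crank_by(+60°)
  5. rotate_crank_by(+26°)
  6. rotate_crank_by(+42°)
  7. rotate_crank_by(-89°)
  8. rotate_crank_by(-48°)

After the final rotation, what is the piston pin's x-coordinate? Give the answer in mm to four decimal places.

set_geometry: r = 10 mm, L = 111 mm, e = 20 mm; θ ← 0°
rotate_crank_by(-53°): θ ← 0° -53° = -53°
rotate_crank_by(+66°): θ ← -53° +66° = 13°
rotate_crank_by(+60°): θ ← 13° +60° = 73°
rotate_crank_by(+26°): θ ← 73° +26° = 99°
rotate_crank_by(+42°): θ ← 99° +42° = 141°
rotate_crank_by(-89°): θ ← 141° -89° = 52°
rotate_crank_by(-48°): θ ← 52° -48° = 4°
crank pin P = (r cos θ, r sin θ) = (9.975641, 0.697565)
h = r sin θ − e = 0.697565 − 20 = -19.302435
x = r cos θ + √(L² − h²) = 9.975641 + √(12321.0 − 372.5840) = 9.975641 + 109.308810 = 119.284451

119.2845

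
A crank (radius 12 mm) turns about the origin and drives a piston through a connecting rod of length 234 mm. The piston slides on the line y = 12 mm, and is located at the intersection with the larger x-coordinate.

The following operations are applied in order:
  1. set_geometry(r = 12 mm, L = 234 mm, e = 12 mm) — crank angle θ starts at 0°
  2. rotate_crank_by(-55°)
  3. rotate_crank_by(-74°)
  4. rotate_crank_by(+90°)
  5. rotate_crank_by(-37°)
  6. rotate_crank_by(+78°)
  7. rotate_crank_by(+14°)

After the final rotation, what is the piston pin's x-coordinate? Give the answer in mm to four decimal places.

245.3736

set_geometry: r = 12 mm, L = 234 mm, e = 12 mm; θ ← 0°
rotate_crank_by(-55°): θ ← 0° -55° = -55°
rotate_crank_by(-74°): θ ← -55° -74° = -129°
rotate_crank_by(+90°): θ ← -129° +90° = -39°
rotate_crank_by(-37°): θ ← -39° -37° = -76°
rotate_crank_by(+78°): θ ← -76° +78° = 2°
rotate_crank_by(+14°): θ ← 2° +14° = 16°
crank pin P = (r cos θ, r sin θ) = (11.535140, 3.307648)
h = r sin θ − e = 3.307648 − 12 = -8.692352
x = r cos θ + √(L² − h²) = 11.535140 + √(54756.0 − 75.5570) = 11.535140 + 233.838498 = 245.373638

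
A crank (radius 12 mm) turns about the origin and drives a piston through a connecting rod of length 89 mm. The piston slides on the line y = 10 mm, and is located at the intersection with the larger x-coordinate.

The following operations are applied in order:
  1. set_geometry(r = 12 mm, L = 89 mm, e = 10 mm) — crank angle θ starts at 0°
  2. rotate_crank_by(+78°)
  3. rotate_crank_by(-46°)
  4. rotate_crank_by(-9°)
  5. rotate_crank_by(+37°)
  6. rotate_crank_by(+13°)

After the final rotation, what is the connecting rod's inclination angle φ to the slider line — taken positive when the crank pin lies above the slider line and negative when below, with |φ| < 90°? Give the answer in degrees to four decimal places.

set_geometry: r = 12 mm, L = 89 mm, e = 10 mm; θ ← 0°
rotate_crank_by(+78°): θ ← 0° +78° = 78°
rotate_crank_by(-46°): θ ← 78° -46° = 32°
rotate_crank_by(-9°): θ ← 32° -9° = 23°
rotate_crank_by(+37°): θ ← 23° +37° = 60°
rotate_crank_by(+13°): θ ← 60° +13° = 73°
crank pin P = (r cos θ, r sin θ) = (3.508460, 11.475657)
h = r sin θ − e = 11.475657 − 10 = 1.475657
sin φ = h / L = 1.475657 / 89 = 0.01658042
φ = arcsin(0.01658042) = 0.950031°

0.9500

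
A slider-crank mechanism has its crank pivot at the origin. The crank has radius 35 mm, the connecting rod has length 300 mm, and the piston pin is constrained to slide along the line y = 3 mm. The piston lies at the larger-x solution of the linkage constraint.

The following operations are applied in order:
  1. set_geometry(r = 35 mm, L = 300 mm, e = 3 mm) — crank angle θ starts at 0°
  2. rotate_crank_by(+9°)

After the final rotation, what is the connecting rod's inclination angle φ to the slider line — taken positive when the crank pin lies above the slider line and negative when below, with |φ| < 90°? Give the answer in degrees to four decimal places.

set_geometry: r = 35 mm, L = 300 mm, e = 3 mm; θ ← 0°
rotate_crank_by(+9°): θ ← 0° +9° = 9°
crank pin P = (r cos θ, r sin θ) = (34.569092, 5.475206)
h = r sin θ − e = 5.475206 − 3 = 2.475206
sin φ = h / L = 2.475206 / 300 = 0.00825069
φ = arcsin(0.00825069) = 0.472735°

0.4727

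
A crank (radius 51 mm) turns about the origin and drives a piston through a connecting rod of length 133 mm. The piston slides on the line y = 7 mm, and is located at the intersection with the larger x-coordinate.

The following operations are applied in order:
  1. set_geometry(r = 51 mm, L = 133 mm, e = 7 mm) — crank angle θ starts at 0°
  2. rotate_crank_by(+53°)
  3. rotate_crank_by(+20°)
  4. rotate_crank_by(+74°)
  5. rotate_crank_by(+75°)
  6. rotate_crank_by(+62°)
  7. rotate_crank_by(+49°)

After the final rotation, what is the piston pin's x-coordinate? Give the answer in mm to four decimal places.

174.9781

set_geometry: r = 51 mm, L = 133 mm, e = 7 mm; θ ← 0°
rotate_crank_by(+53°): θ ← 0° +53° = 53°
rotate_crank_by(+20°): θ ← 53° +20° = 73°
rotate_crank_by(+74°): θ ← 73° +74° = 147°
rotate_crank_by(+75°): θ ← 147° +75° = 222°
rotate_crank_by(+62°): θ ← 222° +62° = 284°
rotate_crank_by(+49°): θ ← 284° +49° = 333°
crank pin P = (r cos θ, r sin θ) = (45.441333, -23.153515)
h = r sin θ − e = -23.153515 − 7 = -30.153515
x = r cos θ + √(L² − h²) = 45.441333 + √(17689.0 − 909.2345) = 45.441333 + 129.536734 = 174.978067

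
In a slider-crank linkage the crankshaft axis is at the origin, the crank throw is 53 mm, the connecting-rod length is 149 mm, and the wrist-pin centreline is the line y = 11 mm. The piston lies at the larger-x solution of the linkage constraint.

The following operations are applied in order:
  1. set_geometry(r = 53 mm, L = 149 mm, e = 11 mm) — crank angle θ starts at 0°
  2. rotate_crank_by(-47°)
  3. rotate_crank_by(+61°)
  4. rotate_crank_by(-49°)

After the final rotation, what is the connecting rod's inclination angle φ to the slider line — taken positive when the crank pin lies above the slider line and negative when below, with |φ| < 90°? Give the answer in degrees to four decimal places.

set_geometry: r = 53 mm, L = 149 mm, e = 11 mm; θ ← 0°
rotate_crank_by(-47°): θ ← 0° -47° = -47°
rotate_crank_by(+61°): θ ← -47° +61° = 14°
rotate_crank_by(-49°): θ ← 14° -49° = -35°
crank pin P = (r cos θ, r sin θ) = (43.415058, -30.399551)
h = r sin θ − e = -30.399551 − 11 = -41.399551
sin φ = h / L = -41.399551 / 149 = -0.27784934
φ = arcsin(-0.27784934) = -16.131888°

-16.1319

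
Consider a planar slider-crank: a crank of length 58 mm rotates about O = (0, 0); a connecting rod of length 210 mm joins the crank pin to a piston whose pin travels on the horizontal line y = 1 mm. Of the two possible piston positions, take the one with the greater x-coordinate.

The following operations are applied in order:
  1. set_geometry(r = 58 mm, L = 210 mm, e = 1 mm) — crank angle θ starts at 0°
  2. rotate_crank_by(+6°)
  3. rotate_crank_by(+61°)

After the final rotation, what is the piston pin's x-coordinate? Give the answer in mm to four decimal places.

set_geometry: r = 58 mm, L = 210 mm, e = 1 mm; θ ← 0°
rotate_crank_by(+6°): θ ← 0° +6° = 6°
rotate_crank_by(+61°): θ ← 6° +61° = 67°
crank pin P = (r cos θ, r sin θ) = (22.662405, 53.389282)
h = r sin θ − e = 53.389282 − 1 = 52.389282
x = r cos θ + √(L² − h²) = 22.662405 + √(44100.0 − 2744.6368) = 22.662405 + 203.360181 = 226.022586

226.0226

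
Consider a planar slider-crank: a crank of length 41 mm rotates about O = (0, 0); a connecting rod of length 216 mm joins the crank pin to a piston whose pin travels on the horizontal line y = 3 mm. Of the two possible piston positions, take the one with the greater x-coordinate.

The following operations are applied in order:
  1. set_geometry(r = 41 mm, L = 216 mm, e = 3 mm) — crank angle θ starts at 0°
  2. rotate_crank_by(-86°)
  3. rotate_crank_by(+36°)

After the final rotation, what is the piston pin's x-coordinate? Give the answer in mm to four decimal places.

set_geometry: r = 41 mm, L = 216 mm, e = 3 mm; θ ← 0°
rotate_crank_by(-86°): θ ← 0° -86° = -86°
rotate_crank_by(+36°): θ ← -86° +36° = -50°
crank pin P = (r cos θ, r sin θ) = (26.354292, -31.407822)
h = r sin θ − e = -31.407822 − 3 = -34.407822
x = r cos θ + √(L² − h²) = 26.354292 + √(46656.0 − 1183.8982) = 26.354292 + 213.241886 = 239.596178

239.5962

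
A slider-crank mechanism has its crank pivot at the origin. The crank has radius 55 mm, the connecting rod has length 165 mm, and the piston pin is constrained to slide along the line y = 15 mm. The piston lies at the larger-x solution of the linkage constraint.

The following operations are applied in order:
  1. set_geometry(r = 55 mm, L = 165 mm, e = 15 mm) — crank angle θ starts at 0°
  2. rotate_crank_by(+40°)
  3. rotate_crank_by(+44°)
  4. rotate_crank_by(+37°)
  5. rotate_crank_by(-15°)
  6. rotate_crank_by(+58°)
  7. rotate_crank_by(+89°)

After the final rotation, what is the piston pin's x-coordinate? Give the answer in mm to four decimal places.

set_geometry: r = 55 mm, L = 165 mm, e = 15 mm; θ ← 0°
rotate_crank_by(+40°): θ ← 0° +40° = 40°
rotate_crank_by(+44°): θ ← 40° +44° = 84°
rotate_crank_by(+37°): θ ← 84° +37° = 121°
rotate_crank_by(-15°): θ ← 121° -15° = 106°
rotate_crank_by(+58°): θ ← 106° +58° = 164°
rotate_crank_by(+89°): θ ← 164° +89° = 253°
crank pin P = (r cos θ, r sin θ) = (-16.080444, -52.596762)
h = r sin θ − e = -52.596762 − 15 = -67.596762
x = r cos θ + √(L² − h²) = -16.080444 + √(27225.0 − 4569.3222) = -16.080444 + 150.518032 = 134.437588

134.4376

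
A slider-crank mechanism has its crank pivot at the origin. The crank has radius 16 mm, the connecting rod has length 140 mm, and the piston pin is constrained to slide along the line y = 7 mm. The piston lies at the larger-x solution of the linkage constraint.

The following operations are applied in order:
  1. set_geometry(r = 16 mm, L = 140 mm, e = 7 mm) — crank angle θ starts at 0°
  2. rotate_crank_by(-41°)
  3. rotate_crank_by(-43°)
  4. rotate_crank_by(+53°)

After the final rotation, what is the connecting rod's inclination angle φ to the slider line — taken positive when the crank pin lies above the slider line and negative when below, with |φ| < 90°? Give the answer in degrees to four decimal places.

-6.2497

set_geometry: r = 16 mm, L = 140 mm, e = 7 mm; θ ← 0°
rotate_crank_by(-41°): θ ← 0° -41° = -41°
rotate_crank_by(-43°): θ ← -41° -43° = -84°
rotate_crank_by(+53°): θ ← -84° +53° = -31°
crank pin P = (r cos θ, r sin θ) = (13.714677, -8.240609)
h = r sin θ − e = -8.240609 − 7 = -15.240609
sin φ = h / L = -15.240609 / 140 = -0.10886149
φ = arcsin(-0.10886149) = -6.249690°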